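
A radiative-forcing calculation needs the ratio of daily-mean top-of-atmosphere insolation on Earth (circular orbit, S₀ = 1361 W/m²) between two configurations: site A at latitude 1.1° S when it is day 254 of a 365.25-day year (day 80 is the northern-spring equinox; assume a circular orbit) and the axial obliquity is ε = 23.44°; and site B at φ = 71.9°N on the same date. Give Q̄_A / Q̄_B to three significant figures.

— Configuration A (φ=-1.1°):
Solar longitude: λ_s = 360° × (254 − 80)/365.25 = 171.499°.
sin δ = sin 23.44° × sin 171.499° = 0.05880, so δ = +3.371°.
cos H₀ = −tan(-1.1°) tan(+3.371°) = 0.0011, H₀ = 1.5697 rad.
Bracket: H₀ sin φ sin δ + cos φ cos δ sin H₀ = 1.5697×-0.01920×0.05880 + 0.99982×0.99827×1.00000 = -0.001772 + 0.998090 = 0.996318.
Q̄ = (S₀/π) × [bracket] = (1361/π) × 0.996318 = 431.62 W/m².
— Configuration B (φ=+71.9°):
cos H₀ = −tan(+71.9°) tan(+3.371°) = -0.1802, H₀ = 1.7520 rad.
Bracket: H₀ sin φ sin δ + cos φ cos δ sin H₀ = 1.7520×0.95052×0.05880 + 0.31068×0.99827×0.98363 = 0.097920 + 0.305065 = 0.402985.
Q̄ = (S₀/π) × [bracket] = (1361/π) × 0.402985 = 174.58 W/m².
Ratio Q̄_A / Q̄_B = 431.62 / 174.58 = 2.472.

Q̄_A / Q̄_B ≈ 2.47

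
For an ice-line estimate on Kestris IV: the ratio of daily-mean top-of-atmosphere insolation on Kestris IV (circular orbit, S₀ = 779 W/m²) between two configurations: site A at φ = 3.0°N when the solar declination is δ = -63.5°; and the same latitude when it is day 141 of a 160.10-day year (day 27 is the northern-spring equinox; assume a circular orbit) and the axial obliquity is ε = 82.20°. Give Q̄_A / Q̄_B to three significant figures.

Q̄_A / Q̄_B ≈ 1.91

— Configuration A (φ=+3.0°):
cos H₀ = −tan(+3.0°) tan(-63.500°) = 0.1051, H₀ = 1.4655 rad.
Bracket: H₀ sin φ sin δ + cos φ cos δ sin H₀ = 1.4655×0.05234×-0.89493 + 0.99863×0.44620×0.99446 = -0.068645 + 0.443120 = 0.374475.
Q̄ = (S₀/π) × [bracket] = (779/π) × 0.374475 = 92.856 W/m².
— Configuration B (φ=+3.0°):
Solar longitude: λ_s = 360° × (141 − 27)/160.10 = 256.340°.
sin δ = sin 82.20° × sin 256.340° = -0.96272, so δ = -74.307°.
cos H₀ = −tan(+3.0°) tan(-74.307°) = 0.1865, H₀ = 1.3832 rad.
Bracket: H₀ sin φ sin δ + cos φ cos δ sin H₀ = 1.3832×0.05234×-0.96272 + 0.99863×0.27049×0.98245 = -0.069698 + 0.265379 = 0.195681.
Q̄ = (S₀/π) × [bracket] = (779/π) × 0.195681 = 48.522 W/m².
Ratio Q̄_A / Q̄_B = 92.856 / 48.522 = 1.914.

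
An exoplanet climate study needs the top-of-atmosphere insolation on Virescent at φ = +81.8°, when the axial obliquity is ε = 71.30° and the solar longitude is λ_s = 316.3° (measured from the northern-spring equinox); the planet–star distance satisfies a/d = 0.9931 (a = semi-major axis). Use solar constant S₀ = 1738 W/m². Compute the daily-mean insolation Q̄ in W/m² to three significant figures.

Q̄ ≈ 0.00 W/m²

Solar declination: sin δ = sin ε · sin λ_s = sin 71.30° × sin 316.3° = -0.65441, so δ = -40.875°.
cos H₀ = −tan(+81.8°) tan(-40.875°) = 6.0059 ≥ 1 ⇒ polar night, H₀ = 0 and Q̄ = 0.
Inverse-square distance factor (a/d)² = 0.9931² = 0.986248.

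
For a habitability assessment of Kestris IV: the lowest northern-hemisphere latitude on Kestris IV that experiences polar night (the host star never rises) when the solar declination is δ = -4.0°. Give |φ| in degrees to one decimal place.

|φ| = 86.0°

Polar night requires cos H₀ = −tan φ tan δ ≥ 1, i.e. tan φ tan δ ≤ −1.
The boundary is |tan φ| · |tan δ| = 1, so |φ| = 90° − |δ| = 90° − 4.0° = 86.0° in the northern hemisphere.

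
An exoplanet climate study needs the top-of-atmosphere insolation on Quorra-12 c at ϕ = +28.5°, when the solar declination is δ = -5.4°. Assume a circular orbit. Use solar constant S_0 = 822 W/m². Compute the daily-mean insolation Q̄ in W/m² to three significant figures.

Q̄ ≈ 211 W/m²

cos h₀ = −tan(+28.5°) tan(-5.400°) = 0.0513, h₀ = 1.5194 rad.
Bracket: h₀ sin ϕ sin δ + cos ϕ cos δ sin h₀ = 1.5194×0.47716×-0.09411 + 0.87882×0.99556×0.99868 = -0.068229 + 0.873763 = 0.805534.
Q̄ = (S_0/π) × [bracket] = (822/π) × 0.805534 = 210.8 W/m².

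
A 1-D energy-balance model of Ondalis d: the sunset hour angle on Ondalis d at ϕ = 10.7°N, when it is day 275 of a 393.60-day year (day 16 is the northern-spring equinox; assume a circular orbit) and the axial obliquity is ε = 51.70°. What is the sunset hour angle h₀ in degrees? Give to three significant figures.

Solar longitude: L_s = 360° × (275 − 16)/393.60 = 236.890°.
sin δ = sin 51.70° × sin 236.890° = -0.65735, so δ = -41.098°.
cos h₀ = −tan ϕ · tan δ = −tan(+10.7°) × tan(-41.098°) = 0.1648, so h₀ = 1.4052 rad = 80.51°.

h₀ = 80.5°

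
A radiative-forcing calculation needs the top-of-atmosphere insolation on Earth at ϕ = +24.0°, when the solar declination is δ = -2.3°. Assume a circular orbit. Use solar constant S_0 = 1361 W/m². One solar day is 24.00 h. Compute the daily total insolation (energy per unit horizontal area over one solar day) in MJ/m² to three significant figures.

33.2 MJ/m²

cos h₀ = −tan(+24.0°) tan(-2.300°) = 0.0179, h₀ = 1.5529 rad.
Bracket: h₀ sin ϕ sin δ + cos ϕ cos δ sin h₀ = 1.5529×0.40674×-0.04013 + 0.91355×0.99919×0.99984 = -0.025347 + 0.912664 = 0.887317.
Q̄ = (S_0/π) × [bracket] = (1361/π) × 0.887317 = 384.40 W/m².
Daily total = Q̄ × 24.00 h × 3600 s/h = 384.40 × 24.00 × 3600 / 10⁶ = 33.21 MJ/m².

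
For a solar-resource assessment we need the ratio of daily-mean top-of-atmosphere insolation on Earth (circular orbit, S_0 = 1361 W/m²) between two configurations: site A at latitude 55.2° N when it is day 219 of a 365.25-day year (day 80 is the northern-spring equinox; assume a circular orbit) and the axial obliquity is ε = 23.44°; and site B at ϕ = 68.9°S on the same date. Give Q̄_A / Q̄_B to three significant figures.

— Configuration A (ϕ=+55.2°):
Solar longitude: L_s = 360° × (219 − 80)/365.25 = 137.002°.
sin δ = sin 23.44° × sin 137.002° = 0.27128, so δ = +15.740°.
cos h₀ = −tan(+55.2°) tan(+15.740°) = -0.4055, h₀ = 1.9884 rad.
Bracket: h₀ sin ϕ sin δ + cos ϕ cos δ sin h₀ = 1.9884×0.82115×0.27128 + 0.57071×0.96250×0.91408 = 0.442939 + 0.502112 = 0.945051.
Q̄ = (S_0/π) × [bracket] = (1361/π) × 0.945051 = 409.41 W/m².
— Configuration B (ϕ=-68.9°):
cos h₀ = −tan(-68.9°) tan(+15.740°) = 0.7304, h₀ = 0.7518 rad.
Bracket: h₀ sin ϕ sin δ + cos ϕ cos δ sin h₀ = 0.7518×-0.93295×0.27128 + 0.36000×0.96250×0.68299 = -0.190274 + 0.236656 = 0.046382.
Q̄ = (S_0/π) × [bracket] = (1361/π) × 0.046382 = 20.094 W/m².
Ratio Q̄_A / Q̄_B = 409.41 / 20.094 = 20.37.

Q̄_A / Q̄_B ≈ 20.4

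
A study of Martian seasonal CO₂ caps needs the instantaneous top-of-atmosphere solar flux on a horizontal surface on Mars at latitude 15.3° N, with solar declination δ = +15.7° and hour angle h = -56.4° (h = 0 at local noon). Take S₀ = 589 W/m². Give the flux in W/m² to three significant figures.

345 W/m²

cos θ_z = sin φ sin δ + cos φ cos δ cos h = 0.071404 + 0.513864 = 0.585268.
Flux = S₀ · cos θ_z = 589 × 0.585268 = 344.7 W/m².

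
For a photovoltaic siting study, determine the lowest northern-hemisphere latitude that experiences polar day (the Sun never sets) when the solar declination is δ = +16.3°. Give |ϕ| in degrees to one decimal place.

Polar day requires cos h₀ = −tan ϕ tan δ ≤ −1, i.e. tan ϕ tan δ ≥ 1.
The boundary is |tan ϕ| · |tan δ| = 1, so |ϕ| = 90° − |δ| = 90° − 16.3° = 73.7° in the northern hemisphere.

|ϕ| = 73.7°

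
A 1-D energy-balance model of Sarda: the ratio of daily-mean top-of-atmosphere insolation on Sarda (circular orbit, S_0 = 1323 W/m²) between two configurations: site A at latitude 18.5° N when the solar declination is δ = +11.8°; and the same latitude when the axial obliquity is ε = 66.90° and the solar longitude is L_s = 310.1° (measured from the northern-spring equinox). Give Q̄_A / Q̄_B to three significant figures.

Q̄_A / Q̄_B ≈ 2.86

— Configuration A (ϕ=+18.5°):
cos h₀ = −tan(+18.5°) tan(+11.800°) = -0.0699, h₀ = 1.6408 rad.
Bracket: h₀ sin ϕ sin δ + cos ϕ cos δ sin h₀ = 1.6408×0.31730×0.20450 + 0.94832×0.97887×0.99755 = 0.106468 + 0.926008 = 1.032476.
Q̄ = (S_0/π) × [bracket] = (1323/π) × 1.032476 = 434.80 W/m².
— Configuration B (ϕ=+18.5°):
Solar declination: sin δ = sin ε · sin L_s = sin 66.90° × sin 310.1° = -0.70359, so δ = -44.716°.
cos h₀ = −tan(+18.5°) tan(-44.716°) = 0.3313, h₀ = 1.2331 rad.
Bracket: h₀ sin ϕ sin δ + cos ϕ cos δ sin h₀ = 1.2331×0.31730×-0.70359 + 0.94832×0.71061×0.94353 = -0.275288 + 0.635831 = 0.360543.
Q̄ = (S_0/π) × [bracket] = (1323/π) × 0.360543 = 151.83 W/m².
Ratio Q̄_A / Q̄_B = 434.80 / 151.83 = 2.864.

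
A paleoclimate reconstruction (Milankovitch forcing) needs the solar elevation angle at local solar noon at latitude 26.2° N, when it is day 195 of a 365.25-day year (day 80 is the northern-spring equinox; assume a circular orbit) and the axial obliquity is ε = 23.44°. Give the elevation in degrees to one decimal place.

85.2°

Solar longitude: λ_s = 360° × (195 − 80)/365.25 = 113.347°.
sin δ = sin 23.44° × sin 113.347° = 0.36522, so δ = +21.421°.
At local noon the hour angle is zero, so the zenith angle equals |φ − δ| = |+26.2° − (+21.421°)| = 4.779°.
Elevation = 90° − 4.779° = 85.2°.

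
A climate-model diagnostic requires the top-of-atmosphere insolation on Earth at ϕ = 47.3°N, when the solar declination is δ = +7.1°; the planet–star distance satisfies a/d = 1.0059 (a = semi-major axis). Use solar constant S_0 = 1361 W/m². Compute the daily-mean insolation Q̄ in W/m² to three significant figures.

Q̄ ≈ 360 W/m²

cos h₀ = −tan(+47.3°) tan(+7.100°) = -0.1350, h₀ = 1.7062 rad.
Bracket: h₀ sin ϕ sin δ + cos ϕ cos δ sin h₀ = 1.7062×0.73491×0.12360 + 0.67816×0.99233×0.99085 = 0.154982 + 0.666801 = 0.821783.
Inverse-square distance factor (a/d)² = 1.0059² = 1.011835.
Q̄ = (S_0/π) × 1.011835 × [bracket] = (1361/π) × 1.011835 × 0.821783 = 360.2 W/m².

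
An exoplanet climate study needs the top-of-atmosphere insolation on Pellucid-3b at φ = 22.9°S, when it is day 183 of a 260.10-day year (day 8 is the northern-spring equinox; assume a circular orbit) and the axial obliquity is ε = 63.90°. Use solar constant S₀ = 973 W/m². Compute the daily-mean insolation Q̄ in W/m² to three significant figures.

Solar longitude: λ_s = 360° × (183 − 8)/260.10 = 242.215°.
sin δ = sin 63.90° × sin 242.215° = -0.79448, so δ = -52.607°.
cos H₀ = −tan(-22.9°) tan(-52.607°) = -0.5526, H₀ = 2.1563 rad.
Bracket: H₀ sin φ sin δ + cos φ cos δ sin H₀ = 2.1563×-0.38912×-0.79448 + 0.92119×0.60728×0.83343 = 0.666616 + 0.466238 = 1.132854.
Q̄ = (S₀/π) × [bracket] = (973/π) × 1.132854 = 350.9 W/m².

Q̄ ≈ 351 W/m²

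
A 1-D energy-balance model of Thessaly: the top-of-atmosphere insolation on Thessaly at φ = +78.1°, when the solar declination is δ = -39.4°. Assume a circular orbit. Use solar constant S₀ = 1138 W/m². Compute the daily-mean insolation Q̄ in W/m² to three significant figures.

cos H₀ = −tan(+78.1°) tan(-39.400°) = 3.8979 ≥ 1 ⇒ polar night, H₀ = 0 and Q̄ = 0.

Q̄ ≈ 0.00 W/m²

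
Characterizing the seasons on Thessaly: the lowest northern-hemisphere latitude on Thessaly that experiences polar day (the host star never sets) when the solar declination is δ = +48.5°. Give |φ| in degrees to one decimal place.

|φ| = 41.5°

Polar day requires cos H₀ = −tan φ tan δ ≤ −1, i.e. tan φ tan δ ≥ 1.
The boundary is |tan φ| · |tan δ| = 1, so |φ| = 90° − |δ| = 90° − 48.5° = 41.5° in the northern hemisphere.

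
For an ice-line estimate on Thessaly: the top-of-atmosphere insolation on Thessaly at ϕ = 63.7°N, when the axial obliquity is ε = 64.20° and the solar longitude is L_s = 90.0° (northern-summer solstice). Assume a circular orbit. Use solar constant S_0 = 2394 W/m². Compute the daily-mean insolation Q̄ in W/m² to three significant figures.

Solar declination: sin δ = sin ε · sin L_s = sin 64.20° × sin 90.0° = 0.90032, so δ = +64.200°.
cos h₀ = −tan(+63.7°) tan(+64.200°) = -4.1855 ≤ −1 ⇒ polar day, h₀ = π.
Bracket: h₀ sin ϕ sin δ + cos ϕ cos δ sin h₀ = 3.1416×0.89649×0.90032 + 0.44307×0.43523×0.00000 = 2.535673 + 0.000000 = 2.535673.
Q̄ = (S_0/π) × [bracket] = (2394/π) × 2.535673 = 1932 W/m².

Q̄ ≈ 1.93e+03 W/m²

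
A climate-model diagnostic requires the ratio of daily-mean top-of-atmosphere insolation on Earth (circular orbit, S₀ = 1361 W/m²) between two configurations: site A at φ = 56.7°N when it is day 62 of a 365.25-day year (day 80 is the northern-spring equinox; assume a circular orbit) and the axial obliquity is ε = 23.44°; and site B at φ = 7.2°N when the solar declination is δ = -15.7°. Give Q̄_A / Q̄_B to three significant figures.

— Configuration A (φ=+56.7°):
Solar longitude: λ_s = 360° × (62 − 80)/365.25 = -17.741°, i.e. -17.741° + 360° = 342.259°.
sin δ = sin 23.44° × sin 342.259° = -0.12121, so δ = -6.962°.
cos H₀ = −tan(+56.7°) tan(-6.962°) = 0.1859, H₀ = 1.3838 rad.
Bracket: H₀ sin φ sin δ + cos φ cos δ sin H₀ = 1.3838×0.83581×-0.12121 + 0.54902×0.99263×0.98257 = -0.140191 + 0.535475 = 0.395284.
Q̄ = (S₀/π) × [bracket] = (1361/π) × 0.395284 = 171.24 W/m².
— Configuration B (φ=+7.2°):
cos H₀ = −tan(+7.2°) tan(-15.700°) = 0.0355, H₀ = 1.5353 rad.
Bracket: H₀ sin φ sin δ + cos φ cos δ sin H₀ = 1.5353×0.12533×-0.27060 + 0.99211×0.96269×0.99937 = -0.052069 + 0.954493 = 0.902424.
Q̄ = (S₀/π) × [bracket] = (1361/π) × 0.902424 = 390.95 W/m².
Ratio Q̄_A / Q̄_B = 171.24 / 390.95 = 0.4380.

Q̄_A / Q̄_B ≈ 0.438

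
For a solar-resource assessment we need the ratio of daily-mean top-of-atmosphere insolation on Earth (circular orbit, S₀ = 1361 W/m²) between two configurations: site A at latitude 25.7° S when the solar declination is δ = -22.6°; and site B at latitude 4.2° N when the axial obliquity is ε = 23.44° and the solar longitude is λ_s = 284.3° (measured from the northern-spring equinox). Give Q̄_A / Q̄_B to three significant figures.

Q̄_A / Q̄_B ≈ 1.27

— Configuration A (φ=-25.7°):
cos H₀ = −tan(-25.7°) tan(-22.600°) = -0.2003, H₀ = 1.7725 rad.
Bracket: H₀ sin φ sin δ + cos φ cos δ sin H₀ = 1.7725×-0.43366×-0.38430 + 0.90108×0.92321×0.97973 = 0.295397 + 0.815024 = 1.110421.
Q̄ = (S₀/π) × [bracket] = (1361/π) × 1.110421 = 481.06 W/m².
— Configuration B (φ=+4.2°):
Solar declination: sin δ = sin ε · sin λ_s = sin 23.44° × sin 284.3° = -0.38546, so δ = -22.673°.
cos H₀ = −tan(+4.2°) tan(-22.673°) = 0.0307, H₀ = 1.5401 rad.
Bracket: H₀ sin φ sin δ + cos φ cos δ sin H₀ = 1.5401×0.07324×-0.38546 + 0.99731×0.92272×0.99953 = -0.043479 + 0.919805 = 0.876326.
Q̄ = (S₀/π) × [bracket] = (1361/π) × 0.876326 = 379.64 W/m².
Ratio Q̄_A / Q̄_B = 481.06 / 379.64 = 1.267.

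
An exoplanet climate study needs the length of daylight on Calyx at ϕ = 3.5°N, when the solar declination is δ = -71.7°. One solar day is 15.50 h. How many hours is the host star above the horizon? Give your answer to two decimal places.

6.83 h

cos h₀ = −tan ϕ · tan δ = −tan(+3.5°) × tan(-71.700°) = 0.1849, so h₀ = 1.3848 rad = 79.34°.
Daylight = 2h₀/(2π) × 15.50 h = (1.3848/π) × 15.50 = 6.83 h.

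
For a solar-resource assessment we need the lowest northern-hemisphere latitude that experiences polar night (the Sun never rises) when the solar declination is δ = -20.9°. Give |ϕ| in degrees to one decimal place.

|ϕ| = 69.1°

Polar night requires cos h₀ = −tan ϕ tan δ ≥ 1, i.e. tan ϕ tan δ ≤ −1.
The boundary is |tan ϕ| · |tan δ| = 1, so |ϕ| = 90° − |δ| = 90° − 20.9° = 69.1° in the northern hemisphere.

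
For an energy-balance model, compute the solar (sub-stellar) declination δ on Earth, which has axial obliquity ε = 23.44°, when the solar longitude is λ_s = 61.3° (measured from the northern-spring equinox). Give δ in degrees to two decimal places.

sin δ = sin ε · sin λ_s = sin 23.44° × sin 61.3° = 0.348919.
δ = arcsin(0.348919) = +20.42°.

δ = +20.42°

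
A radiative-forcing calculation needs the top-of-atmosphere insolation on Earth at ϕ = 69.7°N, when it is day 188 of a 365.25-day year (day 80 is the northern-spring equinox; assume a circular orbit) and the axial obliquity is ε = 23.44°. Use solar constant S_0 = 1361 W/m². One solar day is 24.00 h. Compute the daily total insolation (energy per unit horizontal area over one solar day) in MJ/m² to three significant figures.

Solar longitude: L_s = 360° × (188 − 80)/365.25 = 106.448°.
sin δ = sin 23.44° × sin 106.448° = 0.38151, so δ = +22.427°.
cos h₀ = −tan(+69.7°) tan(+22.427°) = -1.1157 ≤ −1 ⇒ polar day, h₀ = π.
Bracket: h₀ sin ϕ sin δ + cos ϕ cos δ sin h₀ = 3.1416×0.93789×0.38151 + 0.34694×0.92436×0.00000 = 1.124110 + 0.000000 = 1.124110.
Q̄ = (S_0/π) × [bracket] = (1361/π) × 1.124110 = 486.99 W/m².
Daily total = Q̄ × 24.00 h × 3600 s/h = 486.99 × 24.00 × 3600 / 10⁶ = 42.08 MJ/m².

42.1 MJ/m²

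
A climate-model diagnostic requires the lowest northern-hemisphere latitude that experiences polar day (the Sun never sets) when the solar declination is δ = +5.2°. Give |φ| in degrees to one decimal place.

|φ| = 84.8°

Polar day requires cos H₀ = −tan φ tan δ ≤ −1, i.e. tan φ tan δ ≥ 1.
The boundary is |tan φ| · |tan δ| = 1, so |φ| = 90° − |δ| = 90° − 5.2° = 84.8° in the northern hemisphere.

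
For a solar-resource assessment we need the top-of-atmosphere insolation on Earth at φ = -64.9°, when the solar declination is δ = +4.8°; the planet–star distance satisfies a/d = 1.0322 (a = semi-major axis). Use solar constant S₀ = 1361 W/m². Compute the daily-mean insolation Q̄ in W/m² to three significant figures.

cos H₀ = −tan(-64.9°) tan(+4.800°) = 0.1793, H₀ = 1.3906 rad.
Bracket: H₀ sin φ sin δ + cos φ cos δ sin H₀ = 1.3906×-0.90557×0.08368 + 0.42420×0.99649×0.98380 = -0.105377 + 0.415863 = 0.310486.
Inverse-square distance factor (a/d)² = 1.0322² = 1.065437.
Q̄ = (S₀/π) × 1.065437 × [bracket] = (1361/π) × 1.065437 × 0.310486 = 143.3 W/m².

Q̄ ≈ 143 W/m²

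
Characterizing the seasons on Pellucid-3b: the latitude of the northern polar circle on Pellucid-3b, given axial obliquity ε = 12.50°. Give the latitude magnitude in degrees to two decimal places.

77.50°

The polar circle is the lowest latitude that experiences at least one full rotation of continuous daylight at the northern-summer solstice; it lies at |ϕ| = 90° − ε = 90° − 12.50° = 77.50°.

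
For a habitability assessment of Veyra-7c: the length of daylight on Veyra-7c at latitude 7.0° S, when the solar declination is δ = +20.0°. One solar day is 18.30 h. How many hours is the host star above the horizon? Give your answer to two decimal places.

cos H₀ = −tan φ · tan δ = −tan(-7.0°) × tan(+20.000°) = 0.0447, so H₀ = 1.5261 rad = 87.44°.
Daylight = 2H₀/(2π) × 18.30 h = (1.5261/π) × 18.30 = 8.89 h.

8.89 h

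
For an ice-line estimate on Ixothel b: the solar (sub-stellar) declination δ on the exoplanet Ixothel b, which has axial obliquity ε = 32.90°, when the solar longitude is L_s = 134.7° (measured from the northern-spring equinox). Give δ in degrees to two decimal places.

δ = +22.71°

sin δ = sin ε · sin L_s = sin 32.90° × sin 134.7° = 0.386088.
δ = arcsin(0.386088) = +22.71°.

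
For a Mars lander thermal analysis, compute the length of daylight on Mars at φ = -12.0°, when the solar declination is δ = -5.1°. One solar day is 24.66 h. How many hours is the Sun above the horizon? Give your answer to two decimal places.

12.48 h

cos H₀ = −tan φ · tan δ = −tan(-12.0°) × tan(-5.100°) = -0.0190, so H₀ = 1.5898 rad = 91.09°.
Daylight = 2H₀/(2π) × 24.66 h = (1.5898/π) × 24.66 = 12.48 h.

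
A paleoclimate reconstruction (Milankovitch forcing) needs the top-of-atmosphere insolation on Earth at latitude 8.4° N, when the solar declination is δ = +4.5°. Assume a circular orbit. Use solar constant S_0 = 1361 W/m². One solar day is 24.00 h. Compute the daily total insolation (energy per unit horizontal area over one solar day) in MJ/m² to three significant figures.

37.6 MJ/m²

cos h₀ = −tan(+8.4°) tan(+4.500°) = -0.0116, h₀ = 1.5824 rad.
Bracket: h₀ sin ϕ sin δ + cos ϕ cos δ sin h₀ = 1.5824×0.14608×0.07846 + 0.98927×0.99692×0.99993 = 0.018137 + 0.986154 = 1.004291.
Q̄ = (S_0/π) × [bracket] = (1361/π) × 1.004291 = 435.08 W/m².
Daily total = Q̄ × 24.00 h × 3600 s/h = 435.08 × 24.00 × 3600 / 10⁶ = 37.59 MJ/m².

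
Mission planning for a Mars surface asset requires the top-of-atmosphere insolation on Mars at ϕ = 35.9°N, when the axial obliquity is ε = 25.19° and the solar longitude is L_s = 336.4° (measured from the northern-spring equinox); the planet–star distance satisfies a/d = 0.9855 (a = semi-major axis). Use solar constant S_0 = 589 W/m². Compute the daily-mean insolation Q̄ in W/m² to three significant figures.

Solar declination: sin δ = sin ε · sin L_s = sin 25.19° × sin 336.4° = -0.17040, so δ = -9.811°.
cos h₀ = −tan(+35.9°) tan(-9.811°) = 0.1252, h₀ = 1.4453 rad.
Bracket: h₀ sin ϕ sin δ + cos ϕ cos δ sin h₀ = 1.4453×0.58637×-0.17040 + 0.81004×0.98538×0.99213 = -0.144411 + 0.791915 = 0.647504.
Inverse-square distance factor (a/d)² = 0.9855² = 0.971210.
Q̄ = (S_0/π) × 0.971210 × [bracket] = (589/π) × 0.971210 × 0.647504 = 117.9 W/m².

Q̄ ≈ 118 W/m²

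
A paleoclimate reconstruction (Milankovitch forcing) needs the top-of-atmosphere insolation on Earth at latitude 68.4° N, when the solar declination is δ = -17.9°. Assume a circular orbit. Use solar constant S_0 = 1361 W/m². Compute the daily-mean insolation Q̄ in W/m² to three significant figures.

cos h₀ = −tan(+68.4°) tan(-17.900°) = 0.8158, h₀ = 0.6167 rad.
Bracket: h₀ sin ϕ sin δ + cos ϕ cos δ sin h₀ = 0.6167×0.92978×-0.30736 + 0.36812×0.95159×0.57836 = -0.176239 + 0.202599 = 0.026360.
Q̄ = (S_0/π) × [bracket] = (1361/π) × 0.026360 = 11.42 W/m².

Q̄ ≈ 11.4 W/m²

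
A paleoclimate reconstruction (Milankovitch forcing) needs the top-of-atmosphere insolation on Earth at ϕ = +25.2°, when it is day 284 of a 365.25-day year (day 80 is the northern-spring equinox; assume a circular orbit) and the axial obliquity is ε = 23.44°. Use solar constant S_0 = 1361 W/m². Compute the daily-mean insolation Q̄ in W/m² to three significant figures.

Solar longitude: L_s = 360° × (284 − 80)/365.25 = 201.068°.
sin δ = sin 23.44° × sin 201.068° = -0.14299, so δ = -8.221°.
cos h₀ = −tan(+25.2°) tan(-8.221°) = 0.0680, h₀ = 1.5028 rad.
Bracket: h₀ sin ϕ sin δ + cos ϕ cos δ sin h₀ = 1.5028×0.42578×-0.14299 + 0.90483×0.98972×0.99769 = -0.091494 + 0.893460 = 0.801966.
Q̄ = (S_0/π) × [bracket] = (1361/π) × 0.801966 = 347.4 W/m².

Q̄ ≈ 347 W/m²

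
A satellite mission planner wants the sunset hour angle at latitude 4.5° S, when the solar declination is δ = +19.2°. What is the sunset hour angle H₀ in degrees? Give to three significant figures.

H₀ = 88.4°

cos H₀ = −tan φ · tan δ = −tan(-4.5°) × tan(+19.200°) = 0.0274, so H₀ = 1.5434 rad = 88.43°.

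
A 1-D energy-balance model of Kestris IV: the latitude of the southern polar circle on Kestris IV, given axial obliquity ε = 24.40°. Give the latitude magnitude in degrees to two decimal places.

The polar circle is the lowest latitude that experiences at least one full rotation of continuous darkness at the northern-summer solstice; it lies at |ϕ| = 90° − ε = 90° − 24.40° = 65.60°.

65.60°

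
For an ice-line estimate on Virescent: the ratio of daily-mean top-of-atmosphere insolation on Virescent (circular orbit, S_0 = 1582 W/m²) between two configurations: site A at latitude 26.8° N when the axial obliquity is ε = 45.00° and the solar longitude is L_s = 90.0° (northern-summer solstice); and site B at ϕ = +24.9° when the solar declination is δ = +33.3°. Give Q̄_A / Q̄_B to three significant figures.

— Configuration A (ϕ=+26.8°):
Solar declination: sin δ = sin ε · sin L_s = sin 45.00° × sin 90.0° = 0.70711, so δ = +45.000°.
cos h₀ = −tan(+26.8°) tan(+45.000°) = -0.5051, h₀ = 2.1003 rad.
Bracket: h₀ sin ϕ sin δ + cos ϕ cos δ sin h₀ = 2.1003×0.45088×0.70711 + 0.89259×0.70711×0.86304 = 0.669621 + 0.544716 = 1.214337.
Q̄ = (S_0/π) × [bracket] = (1582/π) × 1.214337 = 611.50 W/m².
— Configuration B (ϕ=+24.9°):
cos h₀ = −tan(+24.9°) tan(+33.300°) = -0.3049, h₀ = 1.8806 rad.
Bracket: h₀ sin ϕ sin δ + cos ϕ cos δ sin h₀ = 1.8806×0.42104×0.54902 + 0.90704×0.83581×0.95238 = 0.434718 + 0.722012 = 1.156730.
Q̄ = (S_0/π) × [bracket] = (1582/π) × 1.156730 = 582.49 W/m².
Ratio Q̄_A / Q̄_B = 611.50 / 582.49 = 1.050.

Q̄_A / Q̄_B ≈ 1.05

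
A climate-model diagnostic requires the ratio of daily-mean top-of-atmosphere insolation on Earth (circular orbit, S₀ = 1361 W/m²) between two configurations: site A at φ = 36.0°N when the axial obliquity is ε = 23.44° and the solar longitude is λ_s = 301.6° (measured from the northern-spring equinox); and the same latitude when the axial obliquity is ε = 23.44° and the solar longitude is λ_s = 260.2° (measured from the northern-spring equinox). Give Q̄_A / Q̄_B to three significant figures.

— Configuration A (φ=+36.0°):
Solar declination: sin δ = sin ε · sin λ_s = sin 23.44° × sin 301.6° = -0.33881, so δ = -19.804°.
cos H₀ = −tan(+36.0°) tan(-19.804°) = 0.2616, H₀ = 1.3061 rad.
Bracket: H₀ sin φ sin δ + cos φ cos δ sin H₀ = 1.3061×0.58779×-0.33881 + 0.80902×0.94086×0.96517 = -0.260109 + 0.734663 = 0.474554.
Q̄ = (S₀/π) × [bracket] = (1361/π) × 0.474554 = 205.59 W/m².
— Configuration B (φ=+36.0°):
Solar declination: sin δ = sin ε · sin λ_s = sin 23.44° × sin 260.2° = -0.39198, so δ = -23.078°.
cos H₀ = −tan(+36.0°) tan(-23.078°) = 0.3096, H₀ = 1.2561 rad.
Bracket: H₀ sin φ sin δ + cos φ cos δ sin H₀ = 1.2561×0.58779×-0.39198 + 0.80902×0.91997×0.95088 = -0.289408 + 0.707715 = 0.418307.
Q̄ = (S₀/π) × [bracket] = (1361/π) × 0.418307 = 181.22 W/m².
Ratio Q̄_A / Q̄_B = 205.59 / 181.22 = 1.134.

Q̄_A / Q̄_B ≈ 1.13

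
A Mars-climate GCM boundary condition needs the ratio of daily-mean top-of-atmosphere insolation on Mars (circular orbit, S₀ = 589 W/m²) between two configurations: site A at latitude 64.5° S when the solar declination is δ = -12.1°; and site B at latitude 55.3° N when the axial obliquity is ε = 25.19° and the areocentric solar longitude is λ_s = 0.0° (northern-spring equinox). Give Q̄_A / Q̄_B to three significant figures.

— Configuration A (φ=-64.5°):
cos H₀ = −tan(-64.5°) tan(-12.100°) = -0.4495, H₀ = 2.0370 rad.
Bracket: H₀ sin φ sin δ + cos φ cos δ sin H₀ = 2.0370×-0.90259×-0.20962 + 0.43051×0.97778×0.89330 = 0.385402 + 0.376029 = 0.761431.
Q̄ = (S₀/π) × [bracket] = (589/π) × 0.761431 = 142.76 W/m².
— Configuration B (φ=+55.3°):
sin δ = sin 25.19° × sin 0.0° = 0.00000, so δ = +0.000°.
cos H₀ = −tan(+55.3°) tan(+0.000°) = -0.0000, H₀ = 1.5708 rad.
Bracket: H₀ sin φ sin δ + cos φ cos δ sin H₀ = 1.5708×0.82214×0.00000 + 0.56928×1.00000×1.00000 = 0.000000 + 0.569280 = 0.569280.
Q̄ = (S₀/π) × [bracket] = (589/π) × 0.569280 = 106.73 W/m².
Ratio Q̄_A / Q̄_B = 142.76 / 106.73 = 1.338.

Q̄_A / Q̄_B ≈ 1.34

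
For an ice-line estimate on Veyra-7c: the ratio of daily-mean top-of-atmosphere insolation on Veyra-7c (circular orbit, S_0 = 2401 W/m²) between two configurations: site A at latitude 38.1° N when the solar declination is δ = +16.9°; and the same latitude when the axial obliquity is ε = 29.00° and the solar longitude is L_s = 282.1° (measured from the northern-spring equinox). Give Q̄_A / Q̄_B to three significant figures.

Q̄_A / Q̄_B ≈ 3.57

— Configuration A (ϕ=+38.1°):
cos h₀ = −tan(+38.1°) tan(+16.900°) = -0.2382, h₀ = 1.8113 rad.
Bracket: h₀ sin ϕ sin δ + cos ϕ cos δ sin h₀ = 1.8113×0.61704×0.29070 + 0.78694×0.95681×0.97121 = 0.324899 + 0.731275 = 1.056174.
Q̄ = (S_0/π) × [bracket] = (2401/π) × 1.056174 = 807.19 W/m².
— Configuration B (ϕ=+38.1°):
Solar declination: sin δ = sin ε · sin L_s = sin 29.00° × sin 282.1° = -0.47404, so δ = -28.297°.
cos h₀ = −tan(+38.1°) tan(-28.297°) = 0.4221, h₀ = 1.1350 rad.
Bracket: h₀ sin ϕ sin δ + cos ϕ cos δ sin h₀ = 1.1350×0.61704×-0.47404 + 0.78694×0.88050×0.90653 = -0.331989 + 0.628135 = 0.296146.
Q̄ = (S_0/π) × [bracket] = (2401/π) × 0.296146 = 226.33 W/m².
Ratio Q̄_A / Q̄_B = 807.19 / 226.33 = 3.566.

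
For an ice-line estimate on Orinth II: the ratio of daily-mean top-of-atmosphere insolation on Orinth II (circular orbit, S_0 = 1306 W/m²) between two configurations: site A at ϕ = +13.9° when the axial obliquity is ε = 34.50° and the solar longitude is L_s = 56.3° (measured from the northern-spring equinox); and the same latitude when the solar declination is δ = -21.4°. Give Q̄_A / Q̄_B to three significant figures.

Q̄_A / Q̄_B ≈ 1.35

— Configuration A (ϕ=+13.9°):
Solar declination: sin δ = sin ε · sin L_s = sin 34.50° × sin 56.3° = 0.47122, so δ = +28.114°.
cos h₀ = −tan(+13.9°) tan(+28.114°) = -0.1322, h₀ = 1.7034 rad.
Bracket: h₀ sin ϕ sin δ + cos ϕ cos δ sin h₀ = 1.7034×0.24023×0.47122 + 0.97072×0.88201×0.99122 = 0.192827 + 0.848667 = 1.041494.
Q̄ = (S_0/π) × [bracket] = (1306/π) × 1.041494 = 432.96 W/m².
— Configuration B (ϕ=+13.9°):
cos h₀ = −tan(+13.9°) tan(-21.400°) = 0.0970, h₀ = 1.4737 rad.
Bracket: h₀ sin ϕ sin δ + cos ϕ cos δ sin h₀ = 1.4737×0.24023×-0.36488 + 0.97072×0.93106×0.99529 = -0.129177 + 0.899542 = 0.770365.
Q̄ = (S_0/π) × [bracket] = (1306/π) × 0.770365 = 320.25 W/m².
Ratio Q̄_A / Q̄_B = 432.96 / 320.25 = 1.352.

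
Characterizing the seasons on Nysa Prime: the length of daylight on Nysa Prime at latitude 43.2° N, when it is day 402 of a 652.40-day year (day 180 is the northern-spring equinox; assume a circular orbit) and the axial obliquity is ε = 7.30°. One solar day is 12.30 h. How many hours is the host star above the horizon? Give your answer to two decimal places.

Solar longitude: L_s = 360° × (402 − 180)/652.40 = 122.502°.
sin δ = sin 7.30° × sin 122.502° = 0.10716, so δ = +6.152°.
cos h₀ = −tan ϕ · tan δ = −tan(+43.2°) × tan(+6.152°) = -0.1012, so h₀ = 1.6722 rad = 95.81°.
Daylight = 2h₀/(2π) × 12.30 h = (1.6722/π) × 12.30 = 6.55 h.

6.55 h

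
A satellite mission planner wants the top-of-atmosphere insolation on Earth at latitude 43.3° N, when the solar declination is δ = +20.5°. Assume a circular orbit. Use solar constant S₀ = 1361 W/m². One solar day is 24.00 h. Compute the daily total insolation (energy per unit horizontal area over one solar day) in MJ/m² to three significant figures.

41.2 MJ/m²

cos H₀ = −tan(+43.3°) tan(+20.500°) = -0.3523, H₀ = 1.9309 rad.
Bracket: H₀ sin φ sin δ + cos φ cos δ sin H₀ = 1.9309×0.68582×0.35021 + 0.72777×0.93667×0.93588 = 0.463766 + 0.637971 = 1.101737.
Q̄ = (S₀/π) × [bracket] = (1361/π) × 1.101737 = 477.29 W/m².
Daily total = Q̄ × 24.00 h × 3600 s/h = 477.29 × 24.00 × 3600 / 10⁶ = 41.24 MJ/m².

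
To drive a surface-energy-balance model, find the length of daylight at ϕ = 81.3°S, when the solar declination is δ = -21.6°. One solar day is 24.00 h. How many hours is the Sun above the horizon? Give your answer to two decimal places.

Sunrise equation: cos h₀ = −tan ϕ · tan δ = -2.5874 ≤ −1, so the Sun never sets (polar day) and h₀ = π.
Daylight = 2h₀/(2π) × 24.00 h = (3.1416/π) × 24.00 = 24.00 h.

24.00 h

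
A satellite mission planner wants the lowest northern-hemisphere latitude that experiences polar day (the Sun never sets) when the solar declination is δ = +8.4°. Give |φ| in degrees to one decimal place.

|φ| = 81.6°

Polar day requires cos H₀ = −tan φ tan δ ≤ −1, i.e. tan φ tan δ ≥ 1.
The boundary is |tan φ| · |tan δ| = 1, so |φ| = 90° − |δ| = 90° − 8.4° = 81.6° in the northern hemisphere.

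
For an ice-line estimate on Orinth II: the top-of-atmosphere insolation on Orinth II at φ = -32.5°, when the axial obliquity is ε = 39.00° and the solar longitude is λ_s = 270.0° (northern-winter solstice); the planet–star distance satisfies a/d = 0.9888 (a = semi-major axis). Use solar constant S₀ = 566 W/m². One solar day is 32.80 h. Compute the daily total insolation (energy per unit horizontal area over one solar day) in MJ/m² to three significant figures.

Solar declination: sin δ = sin ε · sin λ_s = sin 39.00° × sin 270.0° = -0.62932, so δ = -39.000°.
cos H₀ = −tan(-32.5°) tan(-39.000°) = -0.5159, H₀ = 2.1128 rad.
Bracket: H₀ sin φ sin δ + cos φ cos δ sin H₀ = 2.1128×-0.53730×-0.62932 + 0.84339×0.77715×0.85666 = 0.714409 + 0.561490 = 1.275899.
Inverse-square distance factor (a/d)² = 0.9888² = 0.977725.
Q̄ = (S₀/π) × 0.977725 × [bracket] = (566/π) × 0.977725 × 1.275899 = 224.75 W/m².
Daily total = Q̄ × 32.80 h × 3600 s/h = 224.75 × 32.80 × 3600 / 10⁶ = 26.54 MJ/m².

26.5 MJ/m²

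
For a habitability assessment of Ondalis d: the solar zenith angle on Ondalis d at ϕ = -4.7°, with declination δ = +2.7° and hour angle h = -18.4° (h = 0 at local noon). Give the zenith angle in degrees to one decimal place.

cos θ_z = sin ϕ sin δ + cos ϕ cos δ cos h = -0.003860 + 0.944635 = 0.940775.
θ_z = arccos(0.940775) = 19.8°.

θ_z = 19.8°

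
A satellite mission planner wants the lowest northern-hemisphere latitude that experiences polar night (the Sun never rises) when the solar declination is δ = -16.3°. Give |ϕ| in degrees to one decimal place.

Polar night requires cos h₀ = −tan ϕ tan δ ≥ 1, i.e. tan ϕ tan δ ≤ −1.
The boundary is |tan ϕ| · |tan δ| = 1, so |ϕ| = 90° − |δ| = 90° − 16.3° = 73.7° in the northern hemisphere.

|ϕ| = 73.7°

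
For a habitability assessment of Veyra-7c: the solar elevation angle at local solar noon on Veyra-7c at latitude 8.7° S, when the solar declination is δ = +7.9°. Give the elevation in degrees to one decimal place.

At local noon the hour angle is zero, so the zenith angle equals |ϕ − δ| = |-8.7° − (+7.900°)| = 16.600°.
Elevation = 90° − 16.600° = 73.4°.

73.4°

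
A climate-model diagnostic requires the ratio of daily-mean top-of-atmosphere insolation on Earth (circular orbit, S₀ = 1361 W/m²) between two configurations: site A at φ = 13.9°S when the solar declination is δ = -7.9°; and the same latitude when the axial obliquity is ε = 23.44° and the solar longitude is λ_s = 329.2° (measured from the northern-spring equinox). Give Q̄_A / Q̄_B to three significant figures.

Q̄_A / Q̄_B ≈ 0.986

— Configuration A (φ=-13.9°):
cos H₀ = −tan(-13.9°) tan(-7.900°) = -0.0343, H₀ = 1.6051 rad.
Bracket: H₀ sin φ sin δ + cos φ cos δ sin H₀ = 1.6051×-0.24023×-0.13744 + 0.97072×0.99051×0.99941 = 0.052996 + 0.960941 = 1.013937.
Q̄ = (S₀/π) × [bracket] = (1361/π) × 1.013937 = 439.26 W/m².
— Configuration B (φ=-13.9°):
Solar declination: sin δ = sin ε · sin λ_s = sin 23.44° × sin 329.2° = -0.20368, so δ = -11.753°.
cos H₀ = −tan(-13.9°) tan(-11.753°) = -0.0515, H₀ = 1.6223 rad.
Bracket: H₀ sin φ sin δ + cos φ cos δ sin H₀ = 1.6223×-0.24023×-0.20368 + 0.97072×0.97904×0.99867 = 0.079379 + 0.949110 = 1.028489.
Q̄ = (S₀/π) × [bracket] = (1361/π) × 1.028489 = 445.56 W/m².
Ratio Q̄_A / Q̄_B = 439.26 / 445.56 = 0.9859.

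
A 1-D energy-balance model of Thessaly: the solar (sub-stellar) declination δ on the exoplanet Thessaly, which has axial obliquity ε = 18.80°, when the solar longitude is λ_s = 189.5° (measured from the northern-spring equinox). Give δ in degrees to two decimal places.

δ = -3.05°

sin δ = sin ε · sin λ_s = sin 18.80° × sin 189.5° = -0.053189.
δ = arcsin(-0.053189) = -3.05°.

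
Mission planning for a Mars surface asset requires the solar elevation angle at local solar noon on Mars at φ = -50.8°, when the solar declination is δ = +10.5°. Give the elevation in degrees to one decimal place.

28.7°

At local noon the hour angle is zero, so the zenith angle equals |φ − δ| = |-50.8° − (+10.500°)| = 61.300°.
Elevation = 90° − 61.300° = 28.7°.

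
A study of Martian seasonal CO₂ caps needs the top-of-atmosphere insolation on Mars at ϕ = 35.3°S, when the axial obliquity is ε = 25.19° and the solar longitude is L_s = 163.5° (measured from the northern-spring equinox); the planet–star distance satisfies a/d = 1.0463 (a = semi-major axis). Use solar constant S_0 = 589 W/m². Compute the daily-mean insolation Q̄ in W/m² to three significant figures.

Solar declination: sin δ = sin ε · sin L_s = sin 25.19° × sin 163.5° = 0.12088, so δ = +6.943°.
cos h₀ = −tan(-35.3°) tan(+6.943°) = 0.0862, h₀ = 1.4845 rad.
Bracket: h₀ sin ϕ sin δ + cos ϕ cos δ sin h₀ = 1.4845×-0.57786×0.12088 + 0.81614×0.99267×0.99628 = -0.103695 + 0.807144 = 0.703449.
Inverse-square distance factor (a/d)² = 1.0463² = 1.094744.
Q̄ = (S_0/π) × 1.094744 × [bracket] = (589/π) × 1.094744 × 0.703449 = 144.4 W/m².

Q̄ ≈ 144 W/m²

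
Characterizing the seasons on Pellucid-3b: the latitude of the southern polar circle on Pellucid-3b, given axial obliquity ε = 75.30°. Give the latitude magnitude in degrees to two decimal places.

14.70°

The polar circle is the lowest latitude that experiences at least one full rotation of continuous darkness at the northern-summer solstice; it lies at |φ| = 90° − ε = 90° − 75.30° = 14.70°.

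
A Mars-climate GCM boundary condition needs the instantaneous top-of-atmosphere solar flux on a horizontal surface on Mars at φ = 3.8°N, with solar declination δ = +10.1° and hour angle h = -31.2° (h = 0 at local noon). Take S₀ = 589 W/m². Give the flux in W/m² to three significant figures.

502 W/m²

cos θ_z = sin φ sin δ + cos φ cos δ cos h = 0.011622 + 0.840257 = 0.851879.
Flux = S₀ · cos θ_z = 589 × 0.851879 = 501.8 W/m².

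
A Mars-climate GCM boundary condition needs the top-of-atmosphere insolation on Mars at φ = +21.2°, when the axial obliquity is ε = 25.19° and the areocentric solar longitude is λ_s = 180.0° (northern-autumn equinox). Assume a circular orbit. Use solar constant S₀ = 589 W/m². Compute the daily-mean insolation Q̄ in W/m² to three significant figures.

sin δ = sin 25.19° × sin 180.0° = 0.00000, so δ = +0.000°.
cos H₀ = −tan(+21.2°) tan(+0.000°) = -0.0000, H₀ = 1.5708 rad.
Bracket: H₀ sin φ sin δ + cos φ cos δ sin H₀ = 1.5708×0.36162×0.00000 + 0.93232×1.00000×1.00000 = 0.000000 + 0.932320 = 0.932320.
Q̄ = (S₀/π) × [bracket] = (589/π) × 0.932320 = 174.8 W/m².

Q̄ ≈ 175 W/m²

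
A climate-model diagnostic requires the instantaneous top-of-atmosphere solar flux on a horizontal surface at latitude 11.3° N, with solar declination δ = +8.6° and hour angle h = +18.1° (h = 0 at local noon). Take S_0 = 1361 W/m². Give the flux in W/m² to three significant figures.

cos θ_z = sin ϕ sin δ + cos ϕ cos δ cos h = 0.029301 + 0.921610 = 0.950911.
Flux = S_0 · cos θ_z = 1361 × 0.950911 = 1294 W/m².

1.29e+03 W/m²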